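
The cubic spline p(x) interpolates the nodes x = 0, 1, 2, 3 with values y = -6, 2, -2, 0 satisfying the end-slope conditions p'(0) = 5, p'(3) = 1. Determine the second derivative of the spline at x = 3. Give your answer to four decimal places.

-12.6667

Write m_i for p''(x_i). With h_i = 1, 1, 1 and divided differences Δ_i = 8, -4, 2, the continuity of p' gives the tridiagonal system
  1·m_0 + 4·m_1 + 1·m_2 = 6(Δ_1 - Δ_0) = -72
  1·m_1 + 4·m_2 + 1·m_3 = 6(Δ_2 - Δ_1) = 36
Clamped end conditions give two more equations: 2h_0·m_0 + h_0·m_1 = 6(Δ_0 - p'(0)) = 18 and h_2·m_2 + 2h_2·m_3 = 6(p'(3) - Δ_2) = -6.
Forward elimination and back-substitution give m_0 = 70/3, m_1 = -86/3, m_2 = 58/3, m_3 = -38/3.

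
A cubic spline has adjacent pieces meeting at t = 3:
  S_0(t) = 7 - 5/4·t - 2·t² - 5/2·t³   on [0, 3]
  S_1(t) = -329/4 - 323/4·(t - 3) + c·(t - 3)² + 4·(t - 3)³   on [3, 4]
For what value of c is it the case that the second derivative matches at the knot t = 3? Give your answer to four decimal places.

-24.5000

S_0''(t) = -4 - 15·t, so S_0''(3) = -49. On the right, S_1''(3) = 2c, so c = -49/2.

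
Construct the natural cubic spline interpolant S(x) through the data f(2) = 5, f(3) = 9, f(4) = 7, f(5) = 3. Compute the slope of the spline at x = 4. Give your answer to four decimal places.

Write m_i for S''(x_i). With h_i = 1, 1, 1 and divided differences Δ_i = 4, -2, -4, the continuity of S' gives the tridiagonal system
  1·m_0 + 4·m_1 + 1·m_2 = 6(Δ_1 - Δ_0) = -36
  1·m_1 + 4·m_2 + 1·m_3 = 6(Δ_2 - Δ_1) = -12
Natural end conditions: m_0 = m_3 = 0.
Hence m_0 = 0, m_1 = -44/5, m_2 = -4/5, m_3 = 0.
On [4, 5], S'(x) = b_2 + 2c_2·(x - 4) + 3d_2·(x - 4)² with b_2 = Δ_2 - h_2(2m_2 + m_3)/6 = -56/15, c_2 = m_2/2 = -2/5, d_2 = (m_3 - m_2)/(6h_2) = 2/15. So S'(4) = -56/15.

-3.7333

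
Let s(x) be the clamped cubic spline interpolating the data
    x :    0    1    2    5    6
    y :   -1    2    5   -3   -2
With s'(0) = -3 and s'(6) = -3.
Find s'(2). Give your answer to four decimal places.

0.2807

With m_i denoting the second derivative at x_i, h_i = 1, 1, 3, 1, and Δ_i = (y_(i+1) − y_i)/h_i = 3, 3, -8/3, 1:
  1·m_0 + 4·m_1 + 1·m_2 = 6(Δ_1 - Δ_0) = 0
  1·m_1 + 8·m_2 + 3·m_3 = 6(Δ_2 - Δ_1) = -34
  3·m_2 + 8·m_3 + 1·m_4 = 6(Δ_3 - Δ_2) = 22
Clamped end conditions give two more equations: 2h_0·m_0 + h_0·m_1 = 6(Δ_0 - s'(0)) = 36 and h_3·m_3 + 2h_3·m_4 = 6(s'(6) - Δ_3) = -24.
Solving: m_0 = 2239/114, m_1 = -187/57, m_2 = -743/114, m_3 = 407/57, m_4 = -1775/114.
On [2, 5], s'(x) = b_2 + 2c_2·(x - 2) + 3d_2·(x - 2)² with b_2 = Δ_2 - h_2(2m_2 + m_3)/6 = 16/57, c_2 = m_2/2 = -743/228, d_2 = (m_3 - m_2)/(6h_2) = 173/228. So s'(2) = 16/57.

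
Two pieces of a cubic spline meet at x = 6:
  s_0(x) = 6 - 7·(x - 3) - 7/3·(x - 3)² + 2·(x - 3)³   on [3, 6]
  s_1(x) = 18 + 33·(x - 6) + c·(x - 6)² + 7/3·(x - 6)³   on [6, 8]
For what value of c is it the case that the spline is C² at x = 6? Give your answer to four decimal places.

s_0''(x) = -14/3 + 12·(x - 3), so s_0''(6) = 94/3. On the right, s_1''(6) = 2c, so c = 47/3.

15.6667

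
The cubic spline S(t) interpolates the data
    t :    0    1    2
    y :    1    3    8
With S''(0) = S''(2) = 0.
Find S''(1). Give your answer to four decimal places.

Let σ_i = S''(x_i). Step sizes h_i = 1, 1; slopes of the chords Δ_i = (y_(i+1) - y_i)/h_i = 2, 5.
  1·σ_0 + 4·σ_1 + 1·σ_2 = 6(Δ_1 - Δ_0) = 18
Natural end conditions: σ_0 = σ_2 = 0.
Solving: σ_0 = 0, σ_1 = 9/2, σ_2 = 0.

4.5000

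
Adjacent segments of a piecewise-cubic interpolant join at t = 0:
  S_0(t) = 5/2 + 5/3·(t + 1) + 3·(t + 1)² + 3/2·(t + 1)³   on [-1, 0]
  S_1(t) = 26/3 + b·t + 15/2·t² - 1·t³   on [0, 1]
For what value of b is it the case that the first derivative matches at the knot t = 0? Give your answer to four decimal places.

12.1667

S_0'(t) = 5/3 + 6·(t + 1) + 9/2·(t + 1)², so S_0'(0) = 73/6. On the right, S_1'(0) = b, so b = 73/6.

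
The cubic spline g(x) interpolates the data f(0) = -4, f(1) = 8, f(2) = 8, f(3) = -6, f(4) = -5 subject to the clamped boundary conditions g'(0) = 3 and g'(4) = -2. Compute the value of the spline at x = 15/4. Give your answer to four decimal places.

Let M_i = g''(x_i). Step sizes h_i = 1, 1, 1, 1; slopes of the chords Δ_i = (y_(i+1) - y_i)/h_i = 12, 0, -14, 1.
  1·M_0 + 4·M_1 + 1·M_2 = 6(Δ_1 - Δ_0) = -72
  1·M_1 + 4·M_2 + 1·M_3 = 6(Δ_2 - Δ_1) = -84
  1·M_2 + 4·M_3 + 1·M_4 = 6(Δ_3 - Δ_2) = 90
Clamped end conditions give two more equations: 2h_0·M_0 + h_0·M_1 = 6(Δ_0 - g'(0)) = 54 and h_3·M_3 + 2h_3·M_4 = 6(g'(4) - Δ_3) = -18.
Forward elimination and back-substitution give M_0 = 527/14, M_1 = -149/7, M_2 = -49/2, M_3 = 247/7, M_4 = -373/14.
On [3, 4], g(x) = -6 - 177/28·(x - 3) + 247/14·(x - 3)² - 289/28·(x - 3)³.
With (x - 3) = 3/4: g(15/4) = -9267/1792.

-5.1713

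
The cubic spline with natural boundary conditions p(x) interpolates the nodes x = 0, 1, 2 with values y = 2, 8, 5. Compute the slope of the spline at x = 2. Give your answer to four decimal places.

-5.2500

With σ_i denoting the second derivative at x_i, h_i = 1, 1, and Δ_i = (y_(i+1) − y_i)/h_i = 6, -3:
  1·σ_0 + 4·σ_1 + 1·σ_2 = 6(Δ_1 - Δ_0) = -54
Natural end conditions: σ_0 = σ_2 = 0.
Forward elimination and back-substitution give σ_0 = 0, σ_1 = -27/2, σ_2 = 0.
On [1, 2], p'(x) = b_1 + 2c_1·(x - 1) + 3d_1·(x - 1)² with b_1 = Δ_1 - h_1(2σ_1 + σ_2)/6 = 3/2, c_1 = σ_1/2 = -27/4, d_1 = (σ_2 - σ_1)/(6h_1) = 9/4. So p'(2) = -21/4.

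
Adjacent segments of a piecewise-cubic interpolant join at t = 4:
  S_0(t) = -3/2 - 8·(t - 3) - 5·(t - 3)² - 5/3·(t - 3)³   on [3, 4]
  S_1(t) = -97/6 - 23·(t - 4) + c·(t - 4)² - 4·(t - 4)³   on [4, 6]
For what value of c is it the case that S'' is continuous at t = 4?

S_0''(t) = -10 - 10·(t - 3), so S_0''(4) = -20. On the right, S_1''(4) = 2c, so c = -10.

-10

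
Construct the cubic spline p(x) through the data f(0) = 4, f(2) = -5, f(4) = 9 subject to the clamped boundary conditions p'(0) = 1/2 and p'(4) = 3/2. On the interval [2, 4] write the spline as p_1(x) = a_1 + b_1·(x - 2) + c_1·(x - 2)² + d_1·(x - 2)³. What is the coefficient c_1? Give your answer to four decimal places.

Write M_i for p''(x_i). With h_i = 2, 2 and divided differences Δ_i = -9/2, 7, the continuity of p' gives the tridiagonal system
  2·M_0 + 8·M_1 + 2·M_2 = 6(Δ_1 - Δ_0) = 69
Clamped end conditions give two more equations: 2h_0·M_0 + h_0·M_1 = 6(Δ_0 - p'(0)) = -30 and h_1·M_1 + 2h_1·M_2 = 6(p'(4) - Δ_1) = -33.
Hence M_0 = -127/8, M_1 = 67/4, M_2 = -133/8.
On [2, 4], with p_1(x) = a_1 + b_1·(x - 2) + c_1·(x - 2)² + d_1·(x - 2)³: c_1 = M_1/2 = 67/8, d_1 = (M_2 - M_1)/(6h_1) = -89/32, b_1 = Δ_1 - h_1(2M_1 + M_2)/6 = 11/8.

8.3750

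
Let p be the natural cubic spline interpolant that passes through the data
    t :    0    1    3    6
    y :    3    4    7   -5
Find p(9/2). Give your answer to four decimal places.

3.0491

Let M_i = p''(x_i). Step sizes h_i = 1, 2, 3; slopes of the chords Δ_i = (y_(i+1) - y_i)/h_i = 1, 3/2, -4.
  1·M_0 + 6·M_1 + 2·M_2 = 6(Δ_1 - Δ_0) = 3
  2·M_1 + 10·M_2 + 3·M_3 = 6(Δ_2 - Δ_1) = -33
Natural end conditions: M_0 = M_3 = 0.
Forward elimination and back-substitution give M_0 = 0, M_1 = 12/7, M_2 = -51/14, M_3 = 0.
On [3, 6], p(t) = 7 - 5/14·(t - 3) - 51/28·(t - 3)² + 17/84·(t - 3)³.
With (t - 3) = 3/2: p(9/2) = 683/224.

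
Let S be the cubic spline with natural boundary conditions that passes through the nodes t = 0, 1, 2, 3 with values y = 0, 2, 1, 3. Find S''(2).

6

Let M_i = S''(x_i). Step sizes h_i = 1, 1, 1; slopes of the chords Δ_i = (y_(i+1) - y_i)/h_i = 2, -1, 2.
  1·M_0 + 4·M_1 + 1·M_2 = 6(Δ_1 - Δ_0) = -18
  1·M_1 + 4·M_2 + 1·M_3 = 6(Δ_2 - Δ_1) = 18
Natural end conditions: M_0 = M_3 = 0.
Hence M_0 = 0, M_1 = -6, M_2 = 6, M_3 = 0.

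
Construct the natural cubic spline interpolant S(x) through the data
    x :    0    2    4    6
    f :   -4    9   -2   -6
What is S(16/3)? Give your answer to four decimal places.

-5.6938

Write M_i for S''(x_i). With h_i = 2, 2, 2 and divided differences Δ_i = 13/2, -11/2, -2, the continuity of S' gives the tridiagonal system
  2·M_0 + 8·M_1 + 2·M_2 = 6(Δ_1 - Δ_0) = -72
  2·M_1 + 8·M_2 + 2·M_3 = 6(Δ_2 - Δ_1) = 21
Natural end conditions: M_0 = M_3 = 0.
Hence M_0 = 0, M_1 = -103/10, M_2 = 26/5, M_3 = 0.
On [4, 6], S(x) = -2 - 82/15·(x - 4) + 13/5·(x - 4)² - 13/30·(x - 4)³.
With (x - 4) = 4/3: S(16/3) = -2306/405.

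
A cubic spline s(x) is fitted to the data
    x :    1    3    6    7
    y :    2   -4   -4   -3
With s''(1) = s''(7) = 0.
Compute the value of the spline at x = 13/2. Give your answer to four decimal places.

Let m_i = s''(x_i). Step sizes h_i = 2, 3, 1; slopes of the chords Δ_i = (y_(i+1) - y_i)/h_i = -3, 0, 1.
  2·m_0 + 10·m_1 + 3·m_2 = 6(Δ_1 - Δ_0) = 18
  3·m_1 + 8·m_2 + 1·m_3 = 6(Δ_2 - Δ_1) = 6
Natural end conditions: m_0 = m_3 = 0.
Hence m_0 = 0, m_1 = 126/71, m_2 = 6/71, m_3 = 0.
On [6, 7], s(x) = -4 + 69/71·(x - 6) + 3/71·(x - 6)² - 1/71·(x - 6)³.
With (x - 6) = 1/2: s(13/2) = -1991/568.

-3.5053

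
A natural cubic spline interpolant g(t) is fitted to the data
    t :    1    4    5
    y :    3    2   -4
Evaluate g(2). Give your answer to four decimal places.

Let M_i = g''(x_i). Step sizes h_i = 3, 1; slopes of the chords Δ_i = (y_(i+1) - y_i)/h_i = -1/3, -6.
  3·M_0 + 8·M_1 + 1·M_2 = 6(Δ_1 - Δ_0) = -34
Natural end conditions: M_0 = M_2 = 0.
Solving the tridiagonal system: M_0 = 0, M_1 = -17/4, M_2 = 0.
On [1, 4], g(t) = 3 + 43/24·(t - 1) + 0·(t - 1)² - 17/72·(t - 1)³.
With (t - 1) = 1: g(2) = 41/9.

4.5556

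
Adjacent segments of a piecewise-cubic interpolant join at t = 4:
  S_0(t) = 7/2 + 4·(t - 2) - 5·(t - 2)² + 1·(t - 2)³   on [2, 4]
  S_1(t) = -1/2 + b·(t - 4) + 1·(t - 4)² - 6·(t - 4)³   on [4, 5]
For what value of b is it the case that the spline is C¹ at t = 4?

S_0'(t) = 4 - 10·(t - 2) + 3·(t - 2)², so S_0'(4) = -4. On the right, S_1'(4) = b, so b = -4.

-4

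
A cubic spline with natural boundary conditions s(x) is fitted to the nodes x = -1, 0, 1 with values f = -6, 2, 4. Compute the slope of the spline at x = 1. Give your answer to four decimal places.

Put M_i = s'' at the i-th knot. Here h = (1, 1) and Δ = (8, 2), so the interior equations h_(i-1)·M_(i-1) + 2(h_(i-1)+h_i)·M_i + h_i·M_(i+1) = 6(Δ_i − Δ_(i-1)) read
  1·M_0 + 4·M_1 + 1·M_2 = 6(Δ_1 - Δ_0) = -36
Natural end conditions: M_0 = M_2 = 0.
Solving the tridiagonal system: M_0 = 0, M_1 = -9, M_2 = 0.
On [0, 1], s'(x) = b_1 + 2c_1·x + 3d_1·x² with b_1 = Δ_1 - h_1(2M_1 + M_2)/6 = 5, c_1 = M_1/2 = -9/2, d_1 = (M_2 - M_1)/(6h_1) = 3/2. So s'(1) = 1/2.

0.5000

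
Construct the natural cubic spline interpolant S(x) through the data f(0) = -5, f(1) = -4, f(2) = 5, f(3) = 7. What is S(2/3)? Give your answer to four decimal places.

With m_i denoting the second derivative at x_i, h_i = 1, 1, 1, and Δ_i = (y_(i+1) − y_i)/h_i = 1, 9, 2:
  1·m_0 + 4·m_1 + 1·m_2 = 6(Δ_1 - Δ_0) = 48
  1·m_1 + 4·m_2 + 1·m_3 = 6(Δ_2 - Δ_1) = -42
Natural end conditions: m_0 = m_3 = 0.
Solving the tridiagonal system: m_0 = 0, m_1 = 78/5, m_2 = -72/5, m_3 = 0.
On [0, 1], S(x) = -5 - 8/5·x + 0·x² + 13/5·x³.
With x = 2/3: S(2/3) = -143/27.

-5.2963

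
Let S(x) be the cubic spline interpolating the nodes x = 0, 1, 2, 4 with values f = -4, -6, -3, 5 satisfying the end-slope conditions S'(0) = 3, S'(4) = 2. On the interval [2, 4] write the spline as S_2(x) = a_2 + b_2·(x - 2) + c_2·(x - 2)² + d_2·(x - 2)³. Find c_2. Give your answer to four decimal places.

-0.0909

Put σ_i = S'' at the i-th knot. Here h = (1, 1, 2) and Δ = (-2, 3, 4), so the interior equations h_(i-1)·σ_(i-1) + 2(h_(i-1)+h_i)·σ_i + h_i·σ_(i+1) = 6(Δ_i − Δ_(i-1)) read
  1·σ_0 + 4·σ_1 + 1·σ_2 = 6(Δ_1 - Δ_0) = 30
  1·σ_1 + 6·σ_2 + 2·σ_3 = 6(Δ_2 - Δ_1) = 6
Clamped end conditions give two more equations: 2h_0·σ_0 + h_0·σ_1 = 6(Δ_0 - S'(0)) = -30 and h_2·σ_2 + 2h_2·σ_3 = 6(S'(4) - Δ_2) = -12.
Solving: σ_0 = -236/11, σ_1 = 142/11, σ_2 = -2/11, σ_3 = -32/11.
On [2, 4], with S_2(x) = a_2 + b_2·(x - 2) + c_2·(x - 2)² + d_2·(x - 2)³: c_2 = σ_2/2 = -1/11, d_2 = (σ_3 - σ_2)/(6h_2) = -5/22, b_2 = Δ_2 - h_2(2σ_2 + σ_3)/6 = 56/11.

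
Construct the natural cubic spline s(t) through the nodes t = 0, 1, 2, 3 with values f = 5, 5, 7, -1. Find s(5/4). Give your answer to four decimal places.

5.7625

Write M_i for s''(x_i). With h_i = 1, 1, 1 and divided differences Δ_i = 0, 2, -8, the continuity of s' gives the tridiagonal system
  1·M_0 + 4·M_1 + 1·M_2 = 6(Δ_1 - Δ_0) = 12
  1·M_1 + 4·M_2 + 1·M_3 = 6(Δ_2 - Δ_1) = -60
Natural end conditions: M_0 = M_3 = 0.
Hence M_0 = 0, M_1 = 36/5, M_2 = -84/5, M_3 = 0.
On [1, 2], s(t) = 5 + 12/5·(t - 1) + 18/5·(t - 1)² - 4·(t - 1)³.
With (t - 1) = 1/4: s(5/4) = 461/80.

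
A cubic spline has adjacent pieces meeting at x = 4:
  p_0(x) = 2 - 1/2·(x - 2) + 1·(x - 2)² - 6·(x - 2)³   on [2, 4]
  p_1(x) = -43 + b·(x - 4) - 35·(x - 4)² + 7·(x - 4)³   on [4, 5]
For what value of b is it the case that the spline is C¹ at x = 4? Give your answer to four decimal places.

-68.5000

p_0'(x) = -1/2 + 2·(x - 2) - 18·(x - 2)², so p_0'(4) = -137/2. On the right, p_1'(4) = b, so b = -137/2.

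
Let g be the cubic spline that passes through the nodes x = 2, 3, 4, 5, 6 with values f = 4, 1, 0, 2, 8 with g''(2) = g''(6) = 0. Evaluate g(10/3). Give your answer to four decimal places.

Put M_i = g'' at the i-th knot. Here h = (1, 1, 1, 1) and Δ = (-3, -1, 2, 6), so the interior equations h_(i-1)·M_(i-1) + 2(h_(i-1)+h_i)·M_i + h_i·M_(i+1) = 6(Δ_i − Δ_(i-1)) read
  1·M_0 + 4·M_1 + 1·M_2 = 6(Δ_1 - Δ_0) = 12
  1·M_1 + 4·M_2 + 1·M_3 = 6(Δ_2 - Δ_1) = 18
  1·M_2 + 4·M_3 + 1·M_4 = 6(Δ_3 - Δ_2) = 24
Natural end conditions: M_0 = M_4 = 0.
Hence M_0 = 0, M_1 = 33/14, M_2 = 18/7, M_3 = 75/14, M_4 = 0.
On [3, 4], g(x) = 1 - 31/14·(x - 3) + 33/28·(x - 3)² + 1/28·(x - 3)³.
With (x - 3) = 1/3: g(10/3) = 149/378.

0.3942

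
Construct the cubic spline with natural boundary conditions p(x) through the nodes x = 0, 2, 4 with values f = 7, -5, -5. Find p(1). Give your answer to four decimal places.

Write σ_i for p''(x_i). With h_i = 2, 2 and divided differences Δ_i = -6, 0, the continuity of p' gives the tridiagonal system
  2·σ_0 + 8·σ_1 + 2·σ_2 = 6(Δ_1 - Δ_0) = 36
Natural end conditions: σ_0 = σ_2 = 0.
Forward elimination and back-substitution give σ_0 = 0, σ_1 = 9/2, σ_2 = 0.
On [0, 2], p(x) = 7 - 15/2·x + 0·x² + 3/8·x³.
With x = 1: p(1) = -1/8.

-0.1250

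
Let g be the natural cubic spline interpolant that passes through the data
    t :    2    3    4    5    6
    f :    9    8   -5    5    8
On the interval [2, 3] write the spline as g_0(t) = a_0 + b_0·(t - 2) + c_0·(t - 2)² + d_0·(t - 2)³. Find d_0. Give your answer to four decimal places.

-4.9821

Put m_i = g'' at the i-th knot. Here h = (1, 1, 1, 1) and Δ = (-1, -13, 10, 3), so the interior equations h_(i-1)·m_(i-1) + 2(h_(i-1)+h_i)·m_i + h_i·m_(i+1) = 6(Δ_i − Δ_(i-1)) read
  1·m_0 + 4·m_1 + 1·m_2 = 6(Δ_1 - Δ_0) = -72
  1·m_1 + 4·m_2 + 1·m_3 = 6(Δ_2 - Δ_1) = 138
  1·m_2 + 4·m_3 + 1·m_4 = 6(Δ_3 - Δ_2) = -42
Natural end conditions: m_0 = m_4 = 0.
Solving: m_0 = 0, m_1 = -837/28, m_2 = 333/7, m_3 = -627/28, m_4 = 0.
On [2, 3], with g_0(t) = a_0 + b_0·(t - 2) + c_0·(t - 2)² + d_0·(t - 2)³: c_0 = m_0/2 = 0, d_0 = (m_1 - m_0)/(6h_0) = -279/56, b_0 = Δ_0 - h_0(2m_0 + m_1)/6 = 223/56.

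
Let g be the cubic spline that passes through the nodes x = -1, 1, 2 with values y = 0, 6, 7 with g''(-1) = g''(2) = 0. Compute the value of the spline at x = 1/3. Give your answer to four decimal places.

4.4938

Let M_i = g''(x_i). Step sizes h_i = 2, 1; slopes of the chords Δ_i = (y_(i+1) - y_i)/h_i = 3, 1.
  2·M_0 + 6·M_1 + 1·M_2 = 6(Δ_1 - Δ_0) = -12
Natural end conditions: M_0 = M_2 = 0.
Forward elimination and back-substitution give M_0 = 0, M_1 = -2, M_2 = 0.
On [-1, 1], g(x) = 0 + 11/3·(x + 1) + 0·(x + 1)² - 1/6·(x + 1)³.
With (x + 1) = 4/3: g(1/3) = 364/81.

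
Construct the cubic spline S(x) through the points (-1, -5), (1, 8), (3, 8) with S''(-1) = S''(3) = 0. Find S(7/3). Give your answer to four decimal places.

8.9630

Let M_i = S''(x_i). Step sizes h_i = 2, 2; slopes of the chords Δ_i = (y_(i+1) - y_i)/h_i = 13/2, 0.
  2·M_0 + 8·M_1 + 2·M_2 = 6(Δ_1 - Δ_0) = -39
Natural end conditions: M_0 = M_2 = 0.
Solving: M_0 = 0, M_1 = -39/8, M_2 = 0.
On [1, 3], S(x) = 8 + 13/4·(x - 1) - 39/16·(x - 1)² + 13/32·(x - 1)³.
With (x - 1) = 4/3: S(7/3) = 242/27.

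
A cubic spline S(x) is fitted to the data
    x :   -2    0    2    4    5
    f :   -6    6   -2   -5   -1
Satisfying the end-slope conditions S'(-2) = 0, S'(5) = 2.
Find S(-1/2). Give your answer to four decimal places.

3.2992

Write m_i for S''(x_i). With h_i = 2, 2, 2, 1 and divided differences Δ_i = 6, -4, -3/2, 4, the continuity of S' gives the tridiagonal system
  2·m_0 + 8·m_1 + 2·m_2 = 6(Δ_1 - Δ_0) = -60
  2·m_1 + 8·m_2 + 2·m_3 = 6(Δ_2 - Δ_1) = 15
  2·m_2 + 6·m_3 + 1·m_4 = 6(Δ_3 - Δ_2) = 33
Clamped end conditions give two more equations: 2h_0·m_0 + h_0·m_1 = 6(Δ_0 - S'(-2)) = 36 and h_3·m_3 + 2h_3·m_4 = 6(S'(5) - Δ_3) = -12.
Hence m_0 = 2591/172, m_1 = -1043/86, m_2 = 593/172, m_3 = 251/43, m_4 = -767/86.
On [-2, 0], S(x) = -6 + 0·(x + 2) + 2591/344·(x + 2)² - 1559/688·(x + 2)³.
With (x + 2) = 3/2: S(-1/2) = 18159/5504.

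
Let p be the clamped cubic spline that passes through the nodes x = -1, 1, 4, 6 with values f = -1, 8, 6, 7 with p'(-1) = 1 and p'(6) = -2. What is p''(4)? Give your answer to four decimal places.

3.5417

Write m_i for p''(x_i). With h_i = 2, 3, 2 and divided differences Δ_i = 9/2, -2/3, 1/2, the continuity of p' gives the tridiagonal system
  2·m_0 + 10·m_1 + 3·m_2 = 6(Δ_1 - Δ_0) = -31
  3·m_1 + 10·m_2 + 2·m_3 = 6(Δ_2 - Δ_1) = 7
Clamped end conditions give two more equations: 2h_0·m_0 + h_0·m_1 = 6(Δ_0 - p'(-1)) = 21 and h_2·m_2 + 2h_2·m_3 = 6(p'(6) - Δ_2) = -15.
Hence m_0 = 391/48, m_1 = -139/24, m_2 = 85/24, m_3 = -265/48.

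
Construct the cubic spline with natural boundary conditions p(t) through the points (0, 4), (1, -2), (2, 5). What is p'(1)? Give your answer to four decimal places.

0.5000

Put M_i = p'' at the i-th knot. Here h = (1, 1) and Δ = (-6, 7), so the interior equations h_(i-1)·M_(i-1) + 2(h_(i-1)+h_i)·M_i + h_i·M_(i+1) = 6(Δ_i − Δ_(i-1)) read
  1·M_0 + 4·M_1 + 1·M_2 = 6(Δ_1 - Δ_0) = 78
Natural end conditions: M_0 = M_2 = 0.
Solving: M_0 = 0, M_1 = 39/2, M_2 = 0.
On [1, 2], p'(t) = b_1 + 2c_1·(t - 1) + 3d_1·(t - 1)² with b_1 = Δ_1 - h_1(2M_1 + M_2)/6 = 1/2, c_1 = M_1/2 = 39/4, d_1 = (M_2 - M_1)/(6h_1) = -13/4. So p'(1) = 1/2.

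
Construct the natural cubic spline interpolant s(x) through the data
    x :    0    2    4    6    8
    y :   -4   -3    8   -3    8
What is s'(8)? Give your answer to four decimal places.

9.3214

With M_i denoting the second derivative at x_i, h_i = 2, 2, 2, 2, and Δ_i = (y_(i+1) − y_i)/h_i = 1/2, 11/2, -11/2, 11/2:
  2·M_0 + 8·M_1 + 2·M_2 = 6(Δ_1 - Δ_0) = 30
  2·M_1 + 8·M_2 + 2·M_3 = 6(Δ_2 - Δ_1) = -66
  2·M_2 + 8·M_3 + 2·M_4 = 6(Δ_3 - Δ_2) = 66
Natural end conditions: M_0 = M_4 = 0.
Solving: M_0 = 0, M_1 = 195/28, M_2 = -90/7, M_3 = 321/28, M_4 = 0.
On [6, 8], s'(x) = b_3 + 2c_3·(x - 6) + 3d_3·(x - 6)² with b_3 = Δ_3 - h_3(2M_3 + M_4)/6 = -15/7, c_3 = M_3/2 = 321/56, d_3 = (M_4 - M_3)/(6h_3) = -107/112. So s'(8) = 261/28.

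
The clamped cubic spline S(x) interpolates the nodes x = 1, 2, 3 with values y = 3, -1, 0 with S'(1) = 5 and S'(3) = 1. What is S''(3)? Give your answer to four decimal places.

Write M_i for S''(x_i). With h_i = 1, 1 and divided differences Δ_i = -4, 1, the continuity of S' gives the tridiagonal system
  1·M_0 + 4·M_1 + 1·M_2 = 6(Δ_1 - Δ_0) = 30
Clamped end conditions give two more equations: 2h_0·M_0 + h_0·M_1 = 6(Δ_0 - S'(1)) = -54 and h_1·M_1 + 2h_1·M_2 = 6(S'(3) - Δ_1) = 0.
Forward elimination and back-substitution give M_0 = -73/2, M_1 = 19, M_2 = -19/2.

-9.5000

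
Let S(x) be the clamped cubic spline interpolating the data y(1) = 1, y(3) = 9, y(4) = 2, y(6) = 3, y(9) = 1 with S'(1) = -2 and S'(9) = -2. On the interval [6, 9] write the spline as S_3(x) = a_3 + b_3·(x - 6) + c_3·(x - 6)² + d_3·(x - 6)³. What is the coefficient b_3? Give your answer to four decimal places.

Let M_i = S''(x_i). Step sizes h_i = 2, 1, 2, 3; slopes of the chords Δ_i = (y_(i+1) - y_i)/h_i = 4, -7, 1/2, -2/3.
  2·M_0 + 6·M_1 + 1·M_2 = 6(Δ_1 - Δ_0) = -66
  1·M_1 + 6·M_2 + 2·M_3 = 6(Δ_2 - Δ_1) = 45
  2·M_2 + 10·M_3 + 3·M_4 = 6(Δ_3 - Δ_2) = -7
Clamped end conditions give two more equations: 2h_0·M_0 + h_0·M_1 = 6(Δ_0 - S'(1)) = 36 and h_3·M_3 + 2h_3·M_4 = 6(S'(9) - Δ_3) = -8.
Solving: M_0 = 5609/302, M_1 = -2891/151, M_2 = 1771/151, M_3 = -470/151, M_4 = 101/453.
On [6, 9], with S_3(x) = a_3 + b_3·(x - 6) + c_3·(x - 6)² + d_3·(x - 6)³: c_3 = M_3/2 = -235/151, d_3 = (M_4 - M_3)/(6h_3) = 1511/8154, b_3 = Δ_3 - h_3(2M_3 + M_4)/6 = 705/302.

2.3344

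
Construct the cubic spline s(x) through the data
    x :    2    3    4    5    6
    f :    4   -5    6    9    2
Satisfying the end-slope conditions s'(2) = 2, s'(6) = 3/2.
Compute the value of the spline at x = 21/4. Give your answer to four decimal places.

6.9156

Put M_i = s'' at the i-th knot. Here h = (1, 1, 1, 1) and Δ = (-9, 11, 3, -7), so the interior equations h_(i-1)·M_(i-1) + 2(h_(i-1)+h_i)·M_i + h_i·M_(i+1) = 6(Δ_i − Δ_(i-1)) read
  1·M_0 + 4·M_1 + 1·M_2 = 6(Δ_1 - Δ_0) = 120
  1·M_1 + 4·M_2 + 1·M_3 = 6(Δ_2 - Δ_1) = -48
  1·M_2 + 4·M_3 + 1·M_4 = 6(Δ_3 - Δ_2) = -60
Clamped end conditions give two more equations: 2h_0·M_0 + h_0·M_1 = 6(Δ_0 - s'(2)) = -66 and h_3·M_3 + 2h_3·M_4 = 6(s'(6) - Δ_3) = 51.
Hence M_0 = -3229/56, M_1 = 1381/28, M_2 = -157/8, M_3 = -527/28, M_4 = 1955/56.
On [5, 6], s(x) = 9 - 733/112·(x - 5) - 527/56·(x - 5)² + 1003/112·(x - 5)³.
With (x - 5) = 1/4: s(21/4) = 49571/7168.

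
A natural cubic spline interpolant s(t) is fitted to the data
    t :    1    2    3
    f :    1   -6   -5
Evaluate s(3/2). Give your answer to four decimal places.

-3.2500

Write σ_i for s''(x_i). With h_i = 1, 1 and divided differences Δ_i = -7, 1, the continuity of s' gives the tridiagonal system
  1·σ_0 + 4·σ_1 + 1·σ_2 = 6(Δ_1 - Δ_0) = 48
Natural end conditions: σ_0 = σ_2 = 0.
Solving: σ_0 = 0, σ_1 = 12, σ_2 = 0.
On [1, 2], s(t) = 1 - 9·(t - 1) + 0·(t - 1)² + 2·(t - 1)³.
With (t - 1) = 1/2: s(3/2) = -13/4.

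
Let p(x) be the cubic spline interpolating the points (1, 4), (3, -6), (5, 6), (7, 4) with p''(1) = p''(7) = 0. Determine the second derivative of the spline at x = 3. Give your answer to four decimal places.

10.2000

Put M_i = p'' at the i-th knot. Here h = (2, 2, 2) and Δ = (-5, 6, -1), so the interior equations h_(i-1)·M_(i-1) + 2(h_(i-1)+h_i)·M_i + h_i·M_(i+1) = 6(Δ_i − Δ_(i-1)) read
  2·M_0 + 8·M_1 + 2·M_2 = 6(Δ_1 - Δ_0) = 66
  2·M_1 + 8·M_2 + 2·M_3 = 6(Δ_2 - Δ_1) = -42
Natural end conditions: M_0 = M_3 = 0.
Solving the tridiagonal system: M_0 = 0, M_1 = 51/5, M_2 = -39/5, M_3 = 0.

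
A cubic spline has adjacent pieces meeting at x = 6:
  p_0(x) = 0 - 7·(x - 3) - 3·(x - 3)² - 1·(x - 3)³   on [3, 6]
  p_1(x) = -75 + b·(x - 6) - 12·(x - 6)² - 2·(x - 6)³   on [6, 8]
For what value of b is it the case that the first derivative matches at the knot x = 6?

-52

p_0'(x) = -7 - 6·(x - 3) - 3·(x - 3)², so p_0'(6) = -52. On the right, p_1'(6) = b, so b = -52.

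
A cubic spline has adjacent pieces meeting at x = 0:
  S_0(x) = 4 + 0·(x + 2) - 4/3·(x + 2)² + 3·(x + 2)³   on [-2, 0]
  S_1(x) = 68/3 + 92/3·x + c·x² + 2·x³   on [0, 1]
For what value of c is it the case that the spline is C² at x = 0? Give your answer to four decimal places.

S_0''(x) = -8/3 + 18·(x + 2), so S_0''(0) = 100/3. On the right, S_1''(0) = 2c, so c = 50/3.

16.6667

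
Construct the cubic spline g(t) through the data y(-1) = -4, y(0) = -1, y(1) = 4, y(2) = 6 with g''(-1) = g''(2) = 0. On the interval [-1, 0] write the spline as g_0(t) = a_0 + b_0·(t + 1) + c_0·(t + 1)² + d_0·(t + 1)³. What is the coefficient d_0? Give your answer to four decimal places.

Let M_i = g''(x_i). Step sizes h_i = 1, 1, 1; slopes of the chords Δ_i = (y_(i+1) - y_i)/h_i = 3, 5, 2.
  1·M_0 + 4·M_1 + 1·M_2 = 6(Δ_1 - Δ_0) = 12
  1·M_1 + 4·M_2 + 1·M_3 = 6(Δ_2 - Δ_1) = -18
Natural end conditions: M_0 = M_3 = 0.
Solving: M_0 = 0, M_1 = 22/5, M_2 = -28/5, M_3 = 0.
On [-1, 0], with g_0(t) = a_0 + b_0·(t + 1) + c_0·(t + 1)² + d_0·(t + 1)³: c_0 = M_0/2 = 0, d_0 = (M_1 - M_0)/(6h_0) = 11/15, b_0 = Δ_0 - h_0(2M_0 + M_1)/6 = 34/15.

0.7333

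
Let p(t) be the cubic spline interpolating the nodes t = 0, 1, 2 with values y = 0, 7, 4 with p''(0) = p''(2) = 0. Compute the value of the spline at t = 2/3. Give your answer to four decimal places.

Put M_i = p'' at the i-th knot. Here h = (1, 1) and Δ = (7, -3), so the interior equations h_(i-1)·M_(i-1) + 2(h_(i-1)+h_i)·M_i + h_i·M_(i+1) = 6(Δ_i − Δ_(i-1)) read
  1·M_0 + 4·M_1 + 1·M_2 = 6(Δ_1 - Δ_0) = -60
Natural end conditions: M_0 = M_2 = 0.
Solving the tridiagonal system: M_0 = 0, M_1 = -15, M_2 = 0.
On [0, 1], p(t) = 0 + 19/2·t + 0·t² - 5/2·t³.
With t = 2/3: p(2/3) = 151/27.

5.5926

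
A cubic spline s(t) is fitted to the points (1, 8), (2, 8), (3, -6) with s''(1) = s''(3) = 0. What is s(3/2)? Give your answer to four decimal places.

With M_i denoting the second derivative at x_i, h_i = 1, 1, and Δ_i = (y_(i+1) − y_i)/h_i = 0, -14:
  1·M_0 + 4·M_1 + 1·M_2 = 6(Δ_1 - Δ_0) = -84
Natural end conditions: M_0 = M_2 = 0.
Hence M_0 = 0, M_1 = -21, M_2 = 0.
On [1, 2], s(t) = 8 + 7/2·(t - 1) + 0·(t - 1)² - 7/2·(t - 1)³.
With (t - 1) = 1/2: s(3/2) = 149/16.

9.3125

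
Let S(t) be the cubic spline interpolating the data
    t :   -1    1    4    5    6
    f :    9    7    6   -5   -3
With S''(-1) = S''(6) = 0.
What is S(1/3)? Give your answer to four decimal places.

6.6520

Let m_i = S''(x_i). Step sizes h_i = 2, 3, 1, 1; slopes of the chords Δ_i = (y_(i+1) - y_i)/h_i = -1, -1/3, -11, 2.
  2·m_0 + 10·m_1 + 3·m_2 = 6(Δ_1 - Δ_0) = 4
  3·m_1 + 8·m_2 + 1·m_3 = 6(Δ_2 - Δ_1) = -64
  1·m_2 + 4·m_3 + 1·m_4 = 6(Δ_3 - Δ_2) = 78
Natural end conditions: m_0 = m_4 = 0.
Solving the tridiagonal system: m_0 = 0, m_1 = 563/137, m_2 = -1694/137, m_3 = 3095/137, m_4 = 0.
On [-1, 1], S(t) = 9 - 974/411·(t + 1) + 0·(t + 1)² + 563/1644·(t + 1)³.
With (t + 1) = 4/3: S(1/3) = 73817/11097.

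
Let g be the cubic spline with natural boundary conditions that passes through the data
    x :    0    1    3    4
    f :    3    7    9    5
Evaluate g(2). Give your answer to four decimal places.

9.5000

Let m_i = g''(x_i). Step sizes h_i = 1, 2, 1; slopes of the chords Δ_i = (y_(i+1) - y_i)/h_i = 4, 1, -4.
  1·m_0 + 6·m_1 + 2·m_2 = 6(Δ_1 - Δ_0) = -18
  2·m_1 + 6·m_2 + 1·m_3 = 6(Δ_2 - Δ_1) = -30
Natural end conditions: m_0 = m_3 = 0.
Solving the tridiagonal system: m_0 = 0, m_1 = -3/2, m_2 = -9/2, m_3 = 0.
On [1, 3], g(x) = 7 + 7/2·(x - 1) - 3/4·(x - 1)² - 1/4·(x - 1)³.
With (x - 1) = 1: g(2) = 19/2.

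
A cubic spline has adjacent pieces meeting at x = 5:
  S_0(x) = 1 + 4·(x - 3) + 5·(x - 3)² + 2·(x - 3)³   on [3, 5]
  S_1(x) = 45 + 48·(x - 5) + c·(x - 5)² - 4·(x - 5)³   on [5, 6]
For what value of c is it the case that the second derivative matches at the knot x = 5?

17

S_0''(x) = 10 + 12·(x - 3), so S_0''(5) = 34. On the right, S_1''(5) = 2c, so c = 17.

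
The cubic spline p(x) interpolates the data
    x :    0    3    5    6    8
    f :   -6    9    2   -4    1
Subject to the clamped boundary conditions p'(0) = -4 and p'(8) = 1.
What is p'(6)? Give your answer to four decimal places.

Write M_i for p''(x_i). With h_i = 3, 2, 1, 2 and divided differences Δ_i = 5, -7/2, -6, 5/2, the continuity of p' gives the tridiagonal system
  3·M_0 + 10·M_1 + 2·M_2 = 6(Δ_1 - Δ_0) = -51
  2·M_1 + 6·M_2 + 1·M_3 = 6(Δ_2 - Δ_1) = -15
  1·M_2 + 6·M_3 + 2·M_4 = 6(Δ_3 - Δ_2) = 51
Clamped end conditions give two more equations: 2h_0·M_0 + h_0·M_1 = 6(Δ_0 - p'(0)) = 54 and h_3·M_3 + 2h_3·M_4 = 6(p'(8) - Δ_3) = -9.
Solving the tridiagonal system: M_0 = 2026/151, M_1 = -1334/151, M_2 = -439/302, M_3 = 1720/151, M_4 = -4799/604.
On [6, 8], p'(x) = b_3 + 2c_3·(x - 6) + 3d_3·(x - 6)² with b_3 = Δ_3 - h_3(2M_3 + M_4)/6 = -1477/604, c_3 = M_3/2 = 860/151, d_3 = (M_4 - M_3)/(6h_3) = -3893/2416. So p'(6) = -1477/604.

-2.4454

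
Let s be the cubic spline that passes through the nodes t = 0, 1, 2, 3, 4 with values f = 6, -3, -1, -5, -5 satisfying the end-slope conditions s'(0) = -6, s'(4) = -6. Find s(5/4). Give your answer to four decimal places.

Write m_i for s''(x_i). With h_i = 1, 1, 1, 1 and divided differences Δ_i = -9, 2, -4, 0, the continuity of s' gives the tridiagonal system
  1·m_0 + 4·m_1 + 1·m_2 = 6(Δ_1 - Δ_0) = 66
  1·m_1 + 4·m_2 + 1·m_3 = 6(Δ_2 - Δ_1) = -36
  1·m_2 + 4·m_3 + 1·m_4 = 6(Δ_3 - Δ_2) = 24
Clamped end conditions give two more equations: 2h_0·m_0 + h_0·m_1 = 6(Δ_0 - s'(0)) = -18 and h_3·m_3 + 2h_3·m_4 = 6(s'(4) - Δ_3) = -36.
Solving the tridiagonal system: m_0 = -633/28, m_1 = 381/14, m_2 = -81/4, m_3 = 249/14, m_4 = -753/28.
On [1, 2], s(t) = -3 - 207/56·(t - 1) + 381/28·(t - 1)² - 443/56·(t - 1)³.
With (t - 1) = 1/4: s(5/4) = -1637/512.

-3.1973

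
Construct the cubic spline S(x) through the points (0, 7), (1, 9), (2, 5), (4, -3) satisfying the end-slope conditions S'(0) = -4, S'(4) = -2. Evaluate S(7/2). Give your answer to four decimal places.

-1.7500

With M_i denoting the second derivative at x_i, h_i = 1, 1, 2, and Δ_i = (y_(i+1) − y_i)/h_i = 2, -4, -4:
  1·M_0 + 4·M_1 + 1·M_2 = 6(Δ_1 - Δ_0) = -36
  1·M_1 + 6·M_2 + 2·M_3 = 6(Δ_2 - Δ_1) = 0
Clamped end conditions give two more equations: 2h_0·M_0 + h_0·M_1 = 6(Δ_0 - S'(0)) = 36 and h_2·M_2 + 2h_2·M_3 = 6(S'(4) - Δ_2) = 12.
Solving the tridiagonal system: M_0 = 26, M_1 = -16, M_2 = 2, M_3 = 2.
On [2, 4], S(x) = 5 - 6·(x - 2) + 1·(x - 2)² + 0·(x - 2)³.
With (x - 2) = 3/2: S(7/2) = -7/4.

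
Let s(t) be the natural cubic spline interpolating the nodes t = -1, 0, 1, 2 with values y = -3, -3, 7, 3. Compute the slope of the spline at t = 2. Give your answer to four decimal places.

-8.4000

Put m_i = s'' at the i-th knot. Here h = (1, 1, 1) and Δ = (0, 10, -4), so the interior equations h_(i-1)·m_(i-1) + 2(h_(i-1)+h_i)·m_i + h_i·m_(i+1) = 6(Δ_i − Δ_(i-1)) read
  1·m_0 + 4·m_1 + 1·m_2 = 6(Δ_1 - Δ_0) = 60
  1·m_1 + 4·m_2 + 1·m_3 = 6(Δ_2 - Δ_1) = -84
Natural end conditions: m_0 = m_3 = 0.
Solving: m_0 = 0, m_1 = 108/5, m_2 = -132/5, m_3 = 0.
On [1, 2], s'(t) = b_2 + 2c_2·(t - 1) + 3d_2·(t - 1)² with b_2 = Δ_2 - h_2(2m_2 + m_3)/6 = 24/5, c_2 = m_2/2 = -66/5, d_2 = (m_3 - m_2)/(6h_2) = 22/5. So s'(2) = -42/5.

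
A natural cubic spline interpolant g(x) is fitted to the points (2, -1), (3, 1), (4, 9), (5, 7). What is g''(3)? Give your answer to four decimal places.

13.6000

Let m_i = g''(x_i). Step sizes h_i = 1, 1, 1; slopes of the chords Δ_i = (y_(i+1) - y_i)/h_i = 2, 8, -2.
  1·m_0 + 4·m_1 + 1·m_2 = 6(Δ_1 - Δ_0) = 36
  1·m_1 + 4·m_2 + 1·m_3 = 6(Δ_2 - Δ_1) = -60
Natural end conditions: m_0 = m_3 = 0.
Hence m_0 = 0, m_1 = 68/5, m_2 = -92/5, m_3 = 0.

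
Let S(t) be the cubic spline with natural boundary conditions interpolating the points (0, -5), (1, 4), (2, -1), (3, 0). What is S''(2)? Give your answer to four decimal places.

15.2000

Write M_i for S''(x_i). With h_i = 1, 1, 1 and divided differences Δ_i = 9, -5, 1, the continuity of S' gives the tridiagonal system
  1·M_0 + 4·M_1 + 1·M_2 = 6(Δ_1 - Δ_0) = -84
  1·M_1 + 4·M_2 + 1·M_3 = 6(Δ_2 - Δ_1) = 36
Natural end conditions: M_0 = M_3 = 0.
Solving: M_0 = 0, M_1 = -124/5, M_2 = 76/5, M_3 = 0.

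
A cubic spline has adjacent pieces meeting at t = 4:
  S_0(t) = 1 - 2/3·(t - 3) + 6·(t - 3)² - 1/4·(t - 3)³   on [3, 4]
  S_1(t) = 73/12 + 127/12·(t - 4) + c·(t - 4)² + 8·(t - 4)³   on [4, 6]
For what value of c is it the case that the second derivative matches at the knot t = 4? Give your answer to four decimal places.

5.2500

S_0''(t) = 12 - 3/2·(t - 3), so S_0''(4) = 21/2. On the right, S_1''(4) = 2c, so c = 21/4.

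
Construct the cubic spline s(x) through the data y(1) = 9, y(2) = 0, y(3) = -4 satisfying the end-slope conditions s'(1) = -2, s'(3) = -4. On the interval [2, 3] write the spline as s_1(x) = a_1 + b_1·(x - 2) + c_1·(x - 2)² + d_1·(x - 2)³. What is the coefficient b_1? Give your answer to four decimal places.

-8.2500

With σ_i denoting the second derivative at x_i, h_i = 1, 1, and Δ_i = (y_(i+1) − y_i)/h_i = -9, -4:
  1·σ_0 + 4·σ_1 + 1·σ_2 = 6(Δ_1 - Δ_0) = 30
Clamped end conditions give two more equations: 2h_0·σ_0 + h_0·σ_1 = 6(Δ_0 - s'(1)) = -42 and h_1·σ_1 + 2h_1·σ_2 = 6(s'(3) - Δ_1) = 0.
Solving: σ_0 = -59/2, σ_1 = 17, σ_2 = -17/2.
On [2, 3], with s_1(x) = a_1 + b_1·(x - 2) + c_1·(x - 2)² + d_1·(x - 2)³: c_1 = σ_1/2 = 17/2, d_1 = (σ_2 - σ_1)/(6h_1) = -17/4, b_1 = Δ_1 - h_1(2σ_1 + σ_2)/6 = -33/4.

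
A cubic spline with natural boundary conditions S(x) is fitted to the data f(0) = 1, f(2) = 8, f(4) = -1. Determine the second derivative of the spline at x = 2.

-6

Let M_i = S''(x_i). Step sizes h_i = 2, 2; slopes of the chords Δ_i = (y_(i+1) - y_i)/h_i = 7/2, -9/2.
  2·M_0 + 8·M_1 + 2·M_2 = 6(Δ_1 - Δ_0) = -48
Natural end conditions: M_0 = M_2 = 0.
Solving the tridiagonal system: M_0 = 0, M_1 = -6, M_2 = 0.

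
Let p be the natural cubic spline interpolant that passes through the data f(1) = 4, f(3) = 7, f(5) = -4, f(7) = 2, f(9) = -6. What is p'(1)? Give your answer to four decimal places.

Put σ_i = p'' at the i-th knot. Here h = (2, 2, 2, 2) and Δ = (3/2, -11/2, 3, -4), so the interior equations h_(i-1)·σ_(i-1) + 2(h_(i-1)+h_i)·σ_i + h_i·σ_(i+1) = 6(Δ_i − Δ_(i-1)) read
  2·σ_0 + 8·σ_1 + 2·σ_2 = 6(Δ_1 - Δ_0) = -42
  2·σ_1 + 8·σ_2 + 2·σ_3 = 6(Δ_2 - Δ_1) = 51
  2·σ_2 + 8·σ_3 + 2·σ_4 = 6(Δ_3 - Δ_2) = -42
Natural end conditions: σ_0 = σ_4 = 0.
Solving: σ_0 = 0, σ_1 = -219/28, σ_2 = 72/7, σ_3 = -219/28, σ_4 = 0.
On [1, 3], p'(x) = b_0 + 2c_0·(x - 1) + 3d_0·(x - 1)² with b_0 = Δ_0 - h_0(2σ_0 + σ_1)/6 = 115/28, c_0 = σ_0/2 = 0, d_0 = (σ_1 - σ_0)/(6h_0) = -73/112. So p'(1) = 115/28.

4.1071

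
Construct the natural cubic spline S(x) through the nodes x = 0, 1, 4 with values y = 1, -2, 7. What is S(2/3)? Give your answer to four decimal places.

Write m_i for S''(x_i). With h_i = 1, 3 and divided differences Δ_i = -3, 3, the continuity of S' gives the tridiagonal system
  1·m_0 + 8·m_1 + 3·m_2 = 6(Δ_1 - Δ_0) = 36
Natural end conditions: m_0 = m_2 = 0.
Hence m_0 = 0, m_1 = 9/2, m_2 = 0.
On [0, 1], S(x) = 1 - 15/4·x + 0·x² + 3/4·x³.
With x = 2/3: S(2/3) = -23/18.

-1.2778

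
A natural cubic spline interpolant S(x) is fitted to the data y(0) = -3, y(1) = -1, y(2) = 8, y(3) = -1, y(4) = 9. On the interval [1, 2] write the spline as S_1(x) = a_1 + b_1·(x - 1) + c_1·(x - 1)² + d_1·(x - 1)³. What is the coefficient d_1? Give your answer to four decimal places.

-10.5000

With m_i denoting the second derivative at x_i, h_i = 1, 1, 1, 1, and Δ_i = (y_(i+1) − y_i)/h_i = 2, 9, -9, 10:
  1·m_0 + 4·m_1 + 1·m_2 = 6(Δ_1 - Δ_0) = 42
  1·m_1 + 4·m_2 + 1·m_3 = 6(Δ_2 - Δ_1) = -108
  1·m_2 + 4·m_3 + 1·m_4 = 6(Δ_3 - Δ_2) = 114
Natural end conditions: m_0 = m_4 = 0.
Solving: m_0 = 0, m_1 = 21, m_2 = -42, m_3 = 39, m_4 = 0.
On [1, 2], with S_1(x) = a_1 + b_1·(x - 1) + c_1·(x - 1)² + d_1·(x - 1)³: c_1 = m_1/2 = 21/2, d_1 = (m_2 - m_1)/(6h_1) = -21/2, b_1 = Δ_1 - h_1(2m_1 + m_2)/6 = 9.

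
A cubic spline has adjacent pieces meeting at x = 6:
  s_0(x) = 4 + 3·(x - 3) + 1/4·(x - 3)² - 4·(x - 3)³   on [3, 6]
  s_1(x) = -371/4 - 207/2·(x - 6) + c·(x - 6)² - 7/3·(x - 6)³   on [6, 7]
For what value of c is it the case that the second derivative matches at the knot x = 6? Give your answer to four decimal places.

-35.7500

s_0''(x) = 1/2 - 24·(x - 3), so s_0''(6) = -143/2. On the right, s_1''(6) = 2c, so c = -143/4.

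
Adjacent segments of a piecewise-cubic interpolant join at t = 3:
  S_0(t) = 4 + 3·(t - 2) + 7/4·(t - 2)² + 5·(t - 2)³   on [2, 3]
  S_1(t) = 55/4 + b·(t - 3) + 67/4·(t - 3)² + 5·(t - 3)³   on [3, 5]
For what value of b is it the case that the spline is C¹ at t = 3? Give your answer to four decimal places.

21.5000

S_0'(t) = 3 + 7/2·(t - 2) + 15·(t - 2)², so S_0'(3) = 43/2. On the right, S_1'(3) = b, so b = 43/2.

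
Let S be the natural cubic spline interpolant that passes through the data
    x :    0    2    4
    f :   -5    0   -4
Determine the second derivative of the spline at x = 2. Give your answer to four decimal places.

Write M_i for S''(x_i). With h_i = 2, 2 and divided differences Δ_i = 5/2, -2, the continuity of S' gives the tridiagonal system
  2·M_0 + 8·M_1 + 2·M_2 = 6(Δ_1 - Δ_0) = -27
Natural end conditions: M_0 = M_2 = 0.
Solving the tridiagonal system: M_0 = 0, M_1 = -27/8, M_2 = 0.

-3.3750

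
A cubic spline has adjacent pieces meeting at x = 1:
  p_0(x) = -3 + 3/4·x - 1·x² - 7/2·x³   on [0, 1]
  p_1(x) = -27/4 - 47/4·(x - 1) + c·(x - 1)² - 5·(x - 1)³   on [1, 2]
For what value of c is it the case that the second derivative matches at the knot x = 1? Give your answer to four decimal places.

-11.5000

p_0''(x) = -2 - 21·x, so p_0''(1) = -23. On the right, p_1''(1) = 2c, so c = -23/2.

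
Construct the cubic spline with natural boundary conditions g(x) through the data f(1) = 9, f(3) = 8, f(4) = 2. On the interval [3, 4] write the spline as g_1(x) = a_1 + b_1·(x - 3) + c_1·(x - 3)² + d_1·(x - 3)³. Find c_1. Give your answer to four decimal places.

-2.7500

Let M_i = g''(x_i). Step sizes h_i = 2, 1; slopes of the chords Δ_i = (y_(i+1) - y_i)/h_i = -1/2, -6.
  2·M_0 + 6·M_1 + 1·M_2 = 6(Δ_1 - Δ_0) = -33
Natural end conditions: M_0 = M_2 = 0.
Forward elimination and back-substitution give M_0 = 0, M_1 = -11/2, M_2 = 0.
On [3, 4], with g_1(x) = a_1 + b_1·(x - 3) + c_1·(x - 3)² + d_1·(x - 3)³: c_1 = M_1/2 = -11/4, d_1 = (M_2 - M_1)/(6h_1) = 11/12, b_1 = Δ_1 - h_1(2M_1 + M_2)/6 = -25/6.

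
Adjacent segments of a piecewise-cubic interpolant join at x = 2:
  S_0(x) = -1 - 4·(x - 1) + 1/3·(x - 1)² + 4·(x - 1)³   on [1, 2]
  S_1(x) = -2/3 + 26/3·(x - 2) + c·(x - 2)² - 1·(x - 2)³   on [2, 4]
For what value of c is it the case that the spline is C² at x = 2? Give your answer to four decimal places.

12.3333

S_0''(x) = 2/3 + 24·(x - 1), so S_0''(2) = 74/3. On the right, S_1''(2) = 2c, so c = 37/3.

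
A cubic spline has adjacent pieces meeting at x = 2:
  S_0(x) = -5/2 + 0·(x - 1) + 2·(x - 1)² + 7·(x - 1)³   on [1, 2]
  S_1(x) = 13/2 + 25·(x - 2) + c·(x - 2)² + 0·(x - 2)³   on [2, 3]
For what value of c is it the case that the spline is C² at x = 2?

S_0''(x) = 4 + 42·(x - 1), so S_0''(2) = 46. On the right, S_1''(2) = 2c, so c = 23.

23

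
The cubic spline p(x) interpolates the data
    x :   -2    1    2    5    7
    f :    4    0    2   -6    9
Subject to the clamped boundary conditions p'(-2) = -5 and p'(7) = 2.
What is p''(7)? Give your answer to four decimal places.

-13.8998

Put σ_i = p'' at the i-th knot. Here h = (3, 1, 3, 2) and Δ = (-4/3, 2, -8/3, 15/2), so the interior equations h_(i-1)·σ_(i-1) + 2(h_(i-1)+h_i)·σ_i + h_i·σ_(i+1) = 6(Δ_i − Δ_(i-1)) read
  3·σ_0 + 8·σ_1 + 1·σ_2 = 6(Δ_1 - Δ_0) = 20
  1·σ_1 + 8·σ_2 + 3·σ_3 = 6(Δ_2 - Δ_1) = -28
  3·σ_2 + 10·σ_3 + 2·σ_4 = 6(Δ_3 - Δ_2) = 61
Clamped end conditions give two more equations: 2h_0·σ_0 + h_0·σ_1 = 6(Δ_0 - p'(-2)) = 22 and h_3·σ_3 + 2h_3·σ_4 = 6(p'(7) - Δ_3) = -33.
Solving the tridiagonal system: σ_0 = 419/178, σ_1 = 701/267, σ_2 = -4307/534, σ_3 = 3017/267, σ_4 = -14845/1068.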